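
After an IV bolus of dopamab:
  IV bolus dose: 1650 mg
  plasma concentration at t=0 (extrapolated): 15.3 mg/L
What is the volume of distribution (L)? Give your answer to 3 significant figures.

108 L

Vd = Dose / C₀ = 1650 / 15.3 = 107.8 L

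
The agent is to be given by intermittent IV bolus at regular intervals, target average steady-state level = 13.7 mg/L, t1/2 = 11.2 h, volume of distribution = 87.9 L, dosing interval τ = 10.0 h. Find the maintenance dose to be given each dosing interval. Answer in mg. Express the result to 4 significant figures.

745.3 mg

k = ln2 / t½ = 0.693147 / 11.2 = 0.06189 h⁻¹
CL = k × Vd = 0.06189 × 87.9 = 5.440 L/h
At steady state, Dose/τ = Css × CL.
Dose = Css × CL × τ = 13.7 × 5.440 × 10.0 = 745.3 mg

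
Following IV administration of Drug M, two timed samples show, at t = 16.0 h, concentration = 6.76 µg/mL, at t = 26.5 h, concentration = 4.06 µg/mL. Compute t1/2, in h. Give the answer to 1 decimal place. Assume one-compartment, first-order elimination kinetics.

14.3 h

k = ln(C₁/C₂) / (t₂ − t₁) = ln(6.76/4.06) / (26.5 − 16.0)
  = 0.5098 / 10.50 = 0.04855 h⁻¹
t½ = ln2 / k = 0.693147 / 0.04855 = 14.28 h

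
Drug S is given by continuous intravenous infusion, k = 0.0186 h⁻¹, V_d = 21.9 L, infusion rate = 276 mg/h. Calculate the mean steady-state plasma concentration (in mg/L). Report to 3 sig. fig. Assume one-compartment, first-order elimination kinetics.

CL = k × Vd = 0.01860 × 21.9 = 0.4073 L/h
At steady state Css = R₀ / CL = 276 / 0.4073 = 677.6 mg/L

678 mg/L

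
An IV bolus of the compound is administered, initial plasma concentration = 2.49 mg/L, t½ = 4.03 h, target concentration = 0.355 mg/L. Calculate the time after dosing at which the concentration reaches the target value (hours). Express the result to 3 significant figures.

11.3 h

k = ln2 / t½ = 0.693147 / 4.03 = 0.1720 h⁻¹
t = ln(C₀ / C) / k = ln(2.490 / 0.355) / 0.1720
  = ln(7.014) / 0.1720 = 1.948 / 0.1720 = 11.33 h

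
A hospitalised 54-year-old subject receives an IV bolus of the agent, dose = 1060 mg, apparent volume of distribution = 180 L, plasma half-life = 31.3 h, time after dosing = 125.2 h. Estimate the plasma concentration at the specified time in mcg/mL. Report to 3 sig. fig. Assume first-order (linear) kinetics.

C₀ = Dose / Vd = 1060 / 180 = 5.889 mg/L
k = ln2 / t½ = 0.693147 / 31.3 = 0.02215 h⁻¹
t / t½ = 125.2 / 31.3 = 4 half-lives
C = C₀ × (1/2)^4 = 5.889 × 0.06250 = 0.3681 mg/L
(0.3681 mg/L = 0.3681 mcg/mL)

0.368 mcg/mL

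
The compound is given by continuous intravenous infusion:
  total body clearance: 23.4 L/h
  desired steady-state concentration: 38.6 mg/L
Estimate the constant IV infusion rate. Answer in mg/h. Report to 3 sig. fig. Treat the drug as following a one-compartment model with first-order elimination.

903 mg/h

At steady state, infusion rate R₀ = Css × CL = 38.6 × 23.40 = 903.2 mg/h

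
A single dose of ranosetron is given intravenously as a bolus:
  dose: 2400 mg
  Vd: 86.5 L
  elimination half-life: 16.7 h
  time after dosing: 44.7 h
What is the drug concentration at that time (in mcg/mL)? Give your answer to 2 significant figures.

C₀ = Dose / Vd = 2400 / 86.5 = 27.75 mg/L
k = ln2 / t½ = 0.693147 / 16.7 = 0.04151 h⁻¹
C = C₀ · e^(−k·t) = 27.75 × e^(−0.04151 × 44.7)
  = 27.75 × 0.1564 = 4.340 mg/L
(4.340 mg/L = 4.340 mcg/mL)

4.3 mcg/mL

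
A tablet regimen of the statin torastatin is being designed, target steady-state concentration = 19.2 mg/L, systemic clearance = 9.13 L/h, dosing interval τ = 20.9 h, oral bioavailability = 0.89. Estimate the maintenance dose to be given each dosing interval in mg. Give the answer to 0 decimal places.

4117 mg

At steady state, F × (Dose/τ) = Css × CL.
Dose = Css × CL × τ / F = 19.2 × 9.130 × 20.9 / 0.89 = 4117 mg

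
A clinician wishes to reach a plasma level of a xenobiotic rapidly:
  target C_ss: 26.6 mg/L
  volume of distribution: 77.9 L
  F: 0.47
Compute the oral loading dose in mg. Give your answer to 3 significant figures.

4410 mg

LD = Css × Vd / F = 26.6 × 77.9 / 0.47 = 4409 mg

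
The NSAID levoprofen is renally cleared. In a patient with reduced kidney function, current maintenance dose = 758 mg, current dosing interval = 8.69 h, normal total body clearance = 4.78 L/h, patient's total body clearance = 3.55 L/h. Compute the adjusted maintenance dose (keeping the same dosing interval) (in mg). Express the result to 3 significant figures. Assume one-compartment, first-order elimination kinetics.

To keep the same average steady-state level, dosing rate must scale with clearance.
CL ratio = 3.55 / 4.78 = 0.7427
New dose (same interval) = 758 × 0.7427 = 563.0 mg

563 mg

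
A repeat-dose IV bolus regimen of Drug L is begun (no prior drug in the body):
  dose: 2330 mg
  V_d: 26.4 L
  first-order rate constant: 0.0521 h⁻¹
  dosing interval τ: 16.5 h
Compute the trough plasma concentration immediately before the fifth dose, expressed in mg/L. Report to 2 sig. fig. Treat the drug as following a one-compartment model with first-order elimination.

C₀ per dose = Dose / Vd = 2330 / 26.4 = 88.26 mg/L
Fraction remaining after one interval: r = e^(−kτ) = e^(−0.05210 × 16.5) = 0.4233
Before dose 5, 4 doses have been given (aged 1τ, 2τ, 3τ, 4τ).
C_trough = C₀ × (r + r² + … + r^4) = C₀ × r(1−r^4)/(1−r)
        = 88.26 × 0.4233 × (1 − 0.03211) / (1 − 0.4233) = 62.70 mg/L

63 mg/L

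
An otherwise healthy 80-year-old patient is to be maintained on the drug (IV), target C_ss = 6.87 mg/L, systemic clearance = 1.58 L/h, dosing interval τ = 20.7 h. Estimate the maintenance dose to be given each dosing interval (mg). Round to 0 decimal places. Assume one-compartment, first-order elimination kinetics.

At steady state, Dose/τ = Css × CL.
Dose = Css × CL × τ = 6.87 × 1.580 × 20.7 = 224.7 mg

225 mg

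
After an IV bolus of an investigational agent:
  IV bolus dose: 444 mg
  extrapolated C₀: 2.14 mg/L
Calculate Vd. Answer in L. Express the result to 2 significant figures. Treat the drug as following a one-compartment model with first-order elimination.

Vd = Dose / C₀ = 444.0 / 2.14 = 207.5 L

210 L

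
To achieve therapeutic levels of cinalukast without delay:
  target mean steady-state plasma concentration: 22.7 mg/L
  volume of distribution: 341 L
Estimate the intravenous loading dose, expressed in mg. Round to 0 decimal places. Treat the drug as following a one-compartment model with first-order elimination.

7741 mg

LD = Css × Vd = 22.7 × 341 = 7741 mg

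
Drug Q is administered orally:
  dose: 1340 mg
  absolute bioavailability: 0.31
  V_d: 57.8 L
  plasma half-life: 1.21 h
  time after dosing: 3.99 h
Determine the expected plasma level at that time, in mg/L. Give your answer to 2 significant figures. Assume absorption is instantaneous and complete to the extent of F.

Amount reaching circulation = F × Dose = 0.31 × 1340 = 415.4 mg
C₀ = F·Dose / Vd = 415.4 / 57.8 = 7.187 mg/L
k = ln2 / t½ = 0.693147 / 1.21 = 0.5728 h⁻¹
C = C₀ · e^(−k·t) = 7.187 × e^(−0.5728 × 3.99)
  = 7.187 × 0.1017 = 0.7309 mg/L

0.73 mg/L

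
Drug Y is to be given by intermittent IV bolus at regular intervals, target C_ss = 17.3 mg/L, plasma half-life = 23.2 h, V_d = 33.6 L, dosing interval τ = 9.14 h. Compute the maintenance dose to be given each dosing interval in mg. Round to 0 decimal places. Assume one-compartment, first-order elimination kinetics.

159 mg

k = ln2 / t½ = 0.693147 / 23.2 = 0.02988 h⁻¹
CL = k × Vd = 0.02988 × 33.6 = 1.004 L/h
At steady state, Dose/τ = Css × CL.
Dose = Css × CL × τ = 17.3 × 1.004 × 9.14 = 158.8 mg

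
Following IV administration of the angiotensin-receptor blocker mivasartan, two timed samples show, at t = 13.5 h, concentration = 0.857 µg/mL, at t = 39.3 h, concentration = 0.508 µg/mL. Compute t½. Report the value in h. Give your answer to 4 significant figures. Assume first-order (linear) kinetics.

k = ln(C₁/C₂) / (t₂ − t₁) = ln(0.857/0.508) / (39.3 − 13.5)
  = 0.5230 / 25.80 = 0.02027 h⁻¹
t½ = ln2 / k = 0.693147 / 0.02027 = 34.20 h

34.20 h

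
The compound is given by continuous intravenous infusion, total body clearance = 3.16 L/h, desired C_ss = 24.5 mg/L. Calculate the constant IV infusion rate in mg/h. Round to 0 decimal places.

77 mg/h

At steady state, infusion rate R₀ = Css × CL = 24.5 × 3.160 = 77.42 mg/h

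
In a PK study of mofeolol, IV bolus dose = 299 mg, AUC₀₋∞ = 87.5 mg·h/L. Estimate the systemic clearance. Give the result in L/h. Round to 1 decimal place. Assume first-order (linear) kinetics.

CL = Dose / AUC = 299 / 87.5 = 3.417 L/h

3.4 L/h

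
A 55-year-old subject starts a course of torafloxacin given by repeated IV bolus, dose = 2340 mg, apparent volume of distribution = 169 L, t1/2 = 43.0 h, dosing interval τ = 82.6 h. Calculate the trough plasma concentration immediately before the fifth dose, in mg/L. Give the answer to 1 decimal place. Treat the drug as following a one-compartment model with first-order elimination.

4.9 mg/L

C₀ per dose = Dose / Vd = 2340 / 169 = 13.85 mg/L
k = ln2 / t½ = 0.693147 / 43.0 = 0.01612 h⁻¹
Fraction remaining after one interval: r = e^(−kτ) = e^(−0.01612 × 82.6) = 0.2641
Before dose 5, 4 doses have been given (aged 1τ, 2τ, 3τ, 4τ).
C_trough = C₀ × (r + r² + … + r^4) = C₀ × r(1−r^4)/(1−r)
        = 13.85 × 0.2641 × (1 − 0.004865) / (1 − 0.2641) = 4.946 mg/L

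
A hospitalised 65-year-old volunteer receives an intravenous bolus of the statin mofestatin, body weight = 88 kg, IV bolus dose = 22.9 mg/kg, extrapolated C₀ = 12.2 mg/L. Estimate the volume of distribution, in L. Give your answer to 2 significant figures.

Dose = 22.9 × 88 = 2015 mg
Vd = Dose / C₀ = 2015 / 12.2 = 165.2 L

170 L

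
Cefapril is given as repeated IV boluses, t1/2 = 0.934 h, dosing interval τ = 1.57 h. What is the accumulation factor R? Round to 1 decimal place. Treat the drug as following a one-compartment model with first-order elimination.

k = ln2 / t½ = 0.693147 / 0.934 = 0.7421 h⁻¹
e^(−kτ) = e^(−0.7421 × 1.57) = 0.3119
Accumulation ratio R = 1 / (1 − e^(−kτ)) = 1 / (1 − 0.3119) = 1.453

1.5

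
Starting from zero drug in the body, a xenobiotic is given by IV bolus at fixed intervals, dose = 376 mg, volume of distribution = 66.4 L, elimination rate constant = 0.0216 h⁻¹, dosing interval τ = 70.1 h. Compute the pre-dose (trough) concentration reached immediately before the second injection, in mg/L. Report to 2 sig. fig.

1.2 mg/L

C₀ per dose = Dose / Vd = 376 / 66.4 = 5.663 mg/L
Fraction remaining after one interval: r = e^(−kτ) = e^(−0.02160 × 70.1) = 0.2200
Before dose 2, 1 dose has been given (aged 1τ).
C_trough = C₀ × r = 5.663 × 0.2200 = 1.246 mg/L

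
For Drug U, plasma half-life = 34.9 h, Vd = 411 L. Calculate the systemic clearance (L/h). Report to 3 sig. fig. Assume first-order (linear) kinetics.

8.16 L/h

k = ln2 / t½ = 0.693147 / 34.9 = 0.01986 h⁻¹
CL = k × Vd = 0.01986 × 411 = 8.162 L/h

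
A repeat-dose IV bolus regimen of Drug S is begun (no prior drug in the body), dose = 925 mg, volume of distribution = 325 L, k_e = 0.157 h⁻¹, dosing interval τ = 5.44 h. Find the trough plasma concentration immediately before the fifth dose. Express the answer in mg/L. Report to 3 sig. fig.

2.04 mg/L

C₀ per dose = Dose / Vd = 925 / 325 = 2.846 mg/L
Fraction remaining after one interval: r = e^(−kτ) = e^(−0.1570 × 5.44) = 0.4257
Before dose 5, 4 doses have been given (aged 1τ, 2τ, 3τ, 4τ).
C_trough = C₀ × (r + r² + … + r^4) = C₀ × r(1−r^4)/(1−r)
        = 2.846 × 0.4257 × (1 − 0.03284) / (1 − 0.4257) = 2.040 mg/L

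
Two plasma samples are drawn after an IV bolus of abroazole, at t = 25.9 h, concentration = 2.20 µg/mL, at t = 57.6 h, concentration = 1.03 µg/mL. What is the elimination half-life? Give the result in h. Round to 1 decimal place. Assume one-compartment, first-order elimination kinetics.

k = ln(C₁/C₂) / (t₂ − t₁) = ln(2.20/1.03) / (57.6 − 25.9)
  = 0.7589 / 31.70 = 0.02394 h⁻¹
t½ = ln2 / k = 0.693147 / 0.02394 = 28.95 h

29.0 h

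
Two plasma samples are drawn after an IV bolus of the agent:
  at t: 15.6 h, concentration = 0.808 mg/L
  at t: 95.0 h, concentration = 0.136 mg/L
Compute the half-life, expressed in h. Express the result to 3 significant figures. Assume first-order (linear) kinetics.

k = ln(C₁/C₂) / (t₂ − t₁) = ln(0.808/0.136) / (95.0 − 15.6)
  = 1.782 / 79.40 = 0.02244 h⁻¹
t½ = ln2 / k = 0.693147 / 0.02244 = 30.89 h

30.9 h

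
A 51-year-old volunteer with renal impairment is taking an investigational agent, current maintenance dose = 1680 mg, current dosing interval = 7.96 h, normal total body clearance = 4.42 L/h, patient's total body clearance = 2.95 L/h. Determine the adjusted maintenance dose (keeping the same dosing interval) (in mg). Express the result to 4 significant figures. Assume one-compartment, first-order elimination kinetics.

1121 mg

To keep the same average steady-state level, dosing rate must scale with clearance.
CL ratio = 2.95 / 4.42 = 0.6674
New dose (same interval) = 1680 × 0.6674 = 1121 mg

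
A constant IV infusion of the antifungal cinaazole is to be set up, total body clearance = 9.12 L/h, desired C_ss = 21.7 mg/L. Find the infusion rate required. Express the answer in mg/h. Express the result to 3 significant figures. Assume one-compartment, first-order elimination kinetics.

At steady state, infusion rate R₀ = Css × CL = 21.7 × 9.120 = 197.9 mg/h

198 mg/h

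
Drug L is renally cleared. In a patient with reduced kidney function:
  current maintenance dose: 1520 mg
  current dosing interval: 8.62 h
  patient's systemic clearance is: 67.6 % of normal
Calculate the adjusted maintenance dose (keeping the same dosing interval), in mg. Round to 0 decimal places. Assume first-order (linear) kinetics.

1028 mg

To keep the same average steady-state level, dosing rate must scale with clearance.
CL ratio = 67.6 / 100 = 0.6760
New dose (same interval) = 1520 × 0.6760 = 1028 mg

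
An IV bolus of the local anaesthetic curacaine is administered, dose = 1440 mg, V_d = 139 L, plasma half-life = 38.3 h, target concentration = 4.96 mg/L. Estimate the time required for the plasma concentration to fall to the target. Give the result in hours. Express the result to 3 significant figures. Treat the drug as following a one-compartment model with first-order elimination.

40.7 h

C₀ = Dose / Vd = 1440 / 139 = 10.36 mg/L
k = ln2 / t½ = 0.693147 / 38.3 = 0.01810 h⁻¹
t = ln(C₀ / C) / k = ln(10.36 / 4.96) / 0.01810
  = ln(2.089) / 0.01810 = 0.7367 / 0.01810 = 40.70 h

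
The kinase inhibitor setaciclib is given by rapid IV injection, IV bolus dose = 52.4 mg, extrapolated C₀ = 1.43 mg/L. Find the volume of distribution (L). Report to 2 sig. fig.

37 L

Vd = Dose / C₀ = 52.40 / 1.43 = 36.64 L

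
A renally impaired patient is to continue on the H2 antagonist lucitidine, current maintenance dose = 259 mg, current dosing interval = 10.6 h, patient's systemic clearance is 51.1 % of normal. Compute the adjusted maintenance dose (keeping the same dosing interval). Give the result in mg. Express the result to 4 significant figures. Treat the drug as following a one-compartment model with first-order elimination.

To keep the same average steady-state level, dosing rate must scale with clearance.
CL ratio = 51.1 / 100 = 0.5110
New dose (same interval) = 259 × 0.5110 = 132.3 mg

132.3 mg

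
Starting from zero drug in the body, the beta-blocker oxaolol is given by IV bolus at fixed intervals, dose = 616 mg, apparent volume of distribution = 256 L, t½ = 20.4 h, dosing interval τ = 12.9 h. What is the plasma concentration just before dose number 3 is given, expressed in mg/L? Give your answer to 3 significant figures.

2.55 mg/L

C₀ per dose = Dose / Vd = 616 / 256 = 2.406 mg/L
k = ln2 / t½ = 0.693147 / 20.4 = 0.03398 h⁻¹
Fraction remaining after one interval: r = e^(−kτ) = e^(−0.03398 × 12.9) = 0.6451
Before dose 3, 2 doses have been given (aged 1τ, 2τ).
C_trough = C₀ × (r + r²) = 2.406 × (0.6451 + 0.4162) = 2.553 mg/L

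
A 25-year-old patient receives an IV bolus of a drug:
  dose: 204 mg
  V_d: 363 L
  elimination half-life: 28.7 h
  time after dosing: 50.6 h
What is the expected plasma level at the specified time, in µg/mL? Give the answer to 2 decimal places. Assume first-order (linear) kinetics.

C₀ = Dose / Vd = 204.0 / 363 = 0.5620 mg/L
k = ln2 / t½ = 0.693147 / 28.7 = 0.02415 h⁻¹
C = C₀ · e^(−k·t) = 0.5620 × e^(−0.02415 × 50.6)
  = 0.5620 × 0.2946 = 0.1656 mg/L
(0.1656 mg/L = 0.1656 µg/mL)

0.17 µg/mL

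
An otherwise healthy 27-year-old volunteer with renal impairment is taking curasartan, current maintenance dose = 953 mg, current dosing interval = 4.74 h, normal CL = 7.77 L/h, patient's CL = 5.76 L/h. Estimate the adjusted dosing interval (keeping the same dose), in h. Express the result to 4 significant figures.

6.394 h

To keep the same average steady-state level, dosing rate must scale with clearance.
CL ratio = 5.76 / 7.77 = 0.7413
New interval (same dose) = 4.74 / 0.7413 = 6.394 h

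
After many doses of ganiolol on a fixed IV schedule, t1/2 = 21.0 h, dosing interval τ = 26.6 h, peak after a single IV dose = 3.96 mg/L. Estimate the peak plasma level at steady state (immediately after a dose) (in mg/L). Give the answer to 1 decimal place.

k = ln2 / t½ = 0.693147 / 21.0 = 0.03301 h⁻¹
e^(−kτ) = e^(−0.03301 × 26.6) = 0.4156
Accumulation ratio R = 1 / (1 − e^(−kτ)) = 1 / (1 − 0.4156) = 1.711
Steady-state peak = C₀ × R = 3.96 × 1.711 = 6.776 mg/L

6.8 mg/L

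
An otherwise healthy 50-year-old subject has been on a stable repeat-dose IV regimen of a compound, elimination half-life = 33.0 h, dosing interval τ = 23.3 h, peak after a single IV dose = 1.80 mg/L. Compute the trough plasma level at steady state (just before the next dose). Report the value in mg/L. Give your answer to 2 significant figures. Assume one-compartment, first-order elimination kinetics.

2.9 mg/L

k = ln2 / t½ = 0.693147 / 33.0 = 0.02100 h⁻¹
e^(−kτ) = e^(−0.02100 × 23.3) = 0.6131
Accumulation ratio R = 1 / (1 − e^(−kτ)) = 1 / (1 − 0.6131) = 2.585
Steady-state trough = C₀ × R × e^(−kτ) = 1.80 × 2.585 × 0.6131 = 2.853 mg/L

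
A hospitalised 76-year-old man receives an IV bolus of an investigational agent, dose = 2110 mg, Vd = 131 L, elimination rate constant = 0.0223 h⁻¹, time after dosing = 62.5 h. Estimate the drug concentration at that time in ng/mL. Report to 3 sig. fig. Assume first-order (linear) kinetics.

C₀ = Dose / Vd = 2110 / 131 = 16.11 mg/L
C = C₀ · e^(−k·t) = 16.11 × e^(−0.02230 × 62.5)
  = 16.11 × 0.2481 = 3.997 mg/L
Convert: 3.997 mg/L × 1000 = 3997 ng/mL

4000 ng/mL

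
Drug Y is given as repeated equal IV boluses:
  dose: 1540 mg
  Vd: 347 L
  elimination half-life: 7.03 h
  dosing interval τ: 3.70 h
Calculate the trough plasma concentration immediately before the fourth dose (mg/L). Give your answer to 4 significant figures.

6.706 mg/L

C₀ per dose = Dose / Vd = 1540 / 347 = 4.438 mg/L
k = ln2 / t½ = 0.693147 / 7.03 = 0.09860 h⁻¹
Fraction remaining after one interval: r = e^(−kτ) = e^(−0.09860 × 3.70) = 0.6943
Before dose 4, 3 doses have been given (aged 1τ, 2τ, 3τ).
C_trough = C₀ × (r + r² + … + r^3) = C₀ × r(1−r^3)/(1−r)
        = 4.438 × 0.6943 × (1 − 0.3347) / (1 − 0.6943) = 6.706 mg/L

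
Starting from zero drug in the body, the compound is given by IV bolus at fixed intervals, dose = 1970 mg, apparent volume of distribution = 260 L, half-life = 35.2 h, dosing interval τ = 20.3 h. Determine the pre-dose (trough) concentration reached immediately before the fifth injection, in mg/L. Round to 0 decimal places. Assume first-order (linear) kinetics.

12 mg/L

C₀ per dose = Dose / Vd = 1970 / 260 = 7.577 mg/L
k = ln2 / t½ = 0.693147 / 35.2 = 0.01969 h⁻¹
Fraction remaining after one interval: r = e^(−kτ) = e^(−0.01969 × 20.3) = 0.6705
Before dose 5, 4 doses have been given (aged 1τ, 2τ, 3τ, 4τ).
C_trough = C₀ × (r + r² + … + r^4) = C₀ × r(1−r^4)/(1−r)
        = 7.577 × 0.6705 × (1 − 0.2021) / (1 − 0.6705) = 12.30 mg/L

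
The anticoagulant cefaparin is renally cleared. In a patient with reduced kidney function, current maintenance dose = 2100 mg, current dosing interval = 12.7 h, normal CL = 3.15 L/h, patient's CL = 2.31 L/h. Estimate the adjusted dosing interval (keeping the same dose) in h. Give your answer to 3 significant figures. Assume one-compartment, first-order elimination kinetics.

To keep the same average steady-state level, dosing rate must scale with clearance.
CL ratio = 2.31 / 3.15 = 0.7333
New interval (same dose) = 12.7 / 0.7333 = 17.32 h

17.3 h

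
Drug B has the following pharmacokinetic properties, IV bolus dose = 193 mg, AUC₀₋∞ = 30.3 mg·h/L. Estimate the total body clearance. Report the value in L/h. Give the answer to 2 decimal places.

6.37 L/h

CL = Dose / AUC = 193 / 30.3 = 6.370 L/h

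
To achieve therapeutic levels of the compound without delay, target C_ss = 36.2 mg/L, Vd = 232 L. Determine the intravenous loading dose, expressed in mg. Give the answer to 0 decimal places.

8398 mg

LD = Css × Vd = 36.2 × 232 = 8398 mg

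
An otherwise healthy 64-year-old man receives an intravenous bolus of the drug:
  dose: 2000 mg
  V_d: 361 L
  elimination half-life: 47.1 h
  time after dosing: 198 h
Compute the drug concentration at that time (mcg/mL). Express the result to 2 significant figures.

0.30 mcg/mL

C₀ = Dose / Vd = 2000 / 361 = 5.540 mg/L
k = ln2 / t½ = 0.693147 / 47.1 = 0.01472 h⁻¹
C = C₀ · e^(−k·t) = 5.540 × e^(−0.01472 × 198)
  = 5.540 × 0.05423 = 0.3004 mg/L
(0.3004 mg/L = 0.3004 mcg/mL)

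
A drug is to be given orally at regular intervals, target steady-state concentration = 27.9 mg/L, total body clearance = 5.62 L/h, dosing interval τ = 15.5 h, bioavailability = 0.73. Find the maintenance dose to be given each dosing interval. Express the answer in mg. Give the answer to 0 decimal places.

3329 mg

At steady state, F × (Dose/τ) = Css × CL.
Dose = Css × CL × τ / F = 27.9 × 5.620 × 15.5 / 0.73 = 3329 mg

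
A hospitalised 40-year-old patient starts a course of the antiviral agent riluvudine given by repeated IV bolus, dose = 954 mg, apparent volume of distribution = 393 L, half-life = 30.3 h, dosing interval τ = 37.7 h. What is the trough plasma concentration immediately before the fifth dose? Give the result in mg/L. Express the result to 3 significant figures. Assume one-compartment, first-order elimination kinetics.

C₀ per dose = Dose / Vd = 954 / 393 = 2.427 mg/L
k = ln2 / t½ = 0.693147 / 30.3 = 0.02288 h⁻¹
Fraction remaining after one interval: r = e^(−kτ) = e^(−0.02288 × 37.7) = 0.4221
Before dose 5, 4 doses have been given (aged 1τ, 2τ, 3τ, 4τ).
C_trough = C₀ × (r + r² + … + r^4) = C₀ × r(1−r^4)/(1−r)
        = 2.427 × 0.4221 × (1 − 0.03174) / (1 − 0.4221) = 1.716 mg/L

1.72 mg/L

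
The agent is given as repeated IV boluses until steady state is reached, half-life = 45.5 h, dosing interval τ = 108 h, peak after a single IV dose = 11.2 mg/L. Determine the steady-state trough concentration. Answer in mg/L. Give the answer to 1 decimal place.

k = ln2 / t½ = 0.693147 / 45.5 = 0.01523 h⁻¹
e^(−kτ) = e^(−0.01523 × 108) = 0.1930
Accumulation ratio R = 1 / (1 − e^(−kτ)) = 1 / (1 − 0.1930) = 1.239
Steady-state trough = C₀ × R × e^(−kτ) = 11.2 × 1.239 × 0.1930 = 2.678 mg/L

2.7 mg/L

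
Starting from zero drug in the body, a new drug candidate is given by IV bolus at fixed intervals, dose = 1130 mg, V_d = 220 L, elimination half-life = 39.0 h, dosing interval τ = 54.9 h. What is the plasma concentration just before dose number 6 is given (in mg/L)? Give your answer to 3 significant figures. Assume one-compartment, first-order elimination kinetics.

3.08 mg/L

C₀ per dose = Dose / Vd = 1130 / 220 = 5.136 mg/L
k = ln2 / t½ = 0.693147 / 39.0 = 0.01777 h⁻¹
Fraction remaining after one interval: r = e^(−kτ) = e^(−0.01777 × 54.9) = 0.3770
Before dose 6, 5 doses have been given (aged 1τ, 2τ, 3τ, 4τ, 5τ).
C_trough = C₀ × (r + r² + … + r^5) = C₀ × r(1−r^5)/(1−r)
        = 5.136 × 0.3770 × (1 − 0.007616) / (1 − 0.3770) = 3.084 mg/L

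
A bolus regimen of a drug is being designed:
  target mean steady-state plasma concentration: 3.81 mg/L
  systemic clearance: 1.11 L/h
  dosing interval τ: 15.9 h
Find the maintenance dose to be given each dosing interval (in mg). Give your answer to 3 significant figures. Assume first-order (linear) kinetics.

At steady state, Dose/τ = Css × CL.
Dose = Css × CL × τ = 3.81 × 1.110 × 15.9 = 67.24 mg

67.2 mg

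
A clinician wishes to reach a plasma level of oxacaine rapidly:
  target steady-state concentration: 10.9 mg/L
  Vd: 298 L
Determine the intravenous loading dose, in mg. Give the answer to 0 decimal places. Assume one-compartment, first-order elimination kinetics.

3248 mg

LD = Css × Vd = 10.9 × 298 = 3248 mg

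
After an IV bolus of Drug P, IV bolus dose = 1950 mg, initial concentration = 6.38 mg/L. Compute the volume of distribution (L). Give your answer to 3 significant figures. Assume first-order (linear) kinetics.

Vd = Dose / C₀ = 1950 / 6.38 = 305.6 L

306 L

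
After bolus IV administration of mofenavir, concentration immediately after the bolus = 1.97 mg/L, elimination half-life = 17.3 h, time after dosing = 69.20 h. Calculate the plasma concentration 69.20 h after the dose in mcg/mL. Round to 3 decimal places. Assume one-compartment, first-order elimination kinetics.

k = ln2 / t½ = 0.693147 / 17.3 = 0.04007 h⁻¹
t / t½ = 69.20 / 17.3 = 4 half-lives
C = C₀ × (1/2)^4 = 1.970 × 0.06250 = 0.1231 mg/L
(0.1231 mg/L = 0.1231 mcg/mL)

0.123 mcg/mL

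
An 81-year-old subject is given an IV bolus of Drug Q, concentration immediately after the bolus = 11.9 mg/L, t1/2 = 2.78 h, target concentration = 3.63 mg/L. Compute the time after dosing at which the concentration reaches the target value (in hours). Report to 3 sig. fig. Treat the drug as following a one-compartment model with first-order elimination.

k = ln2 / t½ = 0.693147 / 2.78 = 0.2493 h⁻¹
t = ln(C₀ / C) / k = ln(11.90 / 3.63) / 0.2493
  = ln(3.278) / 0.2493 = 1.187 / 0.2493 = 4.761 h

4.76 h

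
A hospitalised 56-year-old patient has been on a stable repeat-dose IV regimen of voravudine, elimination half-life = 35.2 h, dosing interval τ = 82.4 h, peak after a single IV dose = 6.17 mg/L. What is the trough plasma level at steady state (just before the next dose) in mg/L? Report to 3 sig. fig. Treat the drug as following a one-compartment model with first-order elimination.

k = ln2 / t½ = 0.693147 / 35.2 = 0.01969 h⁻¹
e^(−kτ) = e^(−0.01969 × 82.4) = 0.1974
Accumulation ratio R = 1 / (1 − e^(−kτ)) = 1 / (1 − 0.1974) = 1.246
Steady-state trough = C₀ × R × e^(−kτ) = 6.17 × 1.246 × 0.1974 = 1.518 mg/L

1.52 mg/L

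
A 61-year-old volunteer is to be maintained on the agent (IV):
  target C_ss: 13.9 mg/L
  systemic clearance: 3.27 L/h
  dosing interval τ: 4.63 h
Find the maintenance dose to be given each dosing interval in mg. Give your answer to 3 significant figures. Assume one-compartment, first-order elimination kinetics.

At steady state, Dose/τ = Css × CL.
Dose = Css × CL × τ = 13.9 × 3.270 × 4.63 = 210.4 mg

210 mg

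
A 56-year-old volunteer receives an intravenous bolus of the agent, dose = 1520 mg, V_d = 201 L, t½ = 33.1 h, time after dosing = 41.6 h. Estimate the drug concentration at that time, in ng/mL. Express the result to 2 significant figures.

C₀ = Dose / Vd = 1520 / 201 = 7.562 mg/L
k = ln2 / t½ = 0.693147 / 33.1 = 0.02094 h⁻¹
C = C₀ · e^(−k·t) = 7.562 × e^(−0.02094 × 41.6)
  = 7.562 × 0.4185 = 3.165 mg/L
Convert: 3.165 mg/L × 1000 = 3165 ng/mL

3200 ng/mL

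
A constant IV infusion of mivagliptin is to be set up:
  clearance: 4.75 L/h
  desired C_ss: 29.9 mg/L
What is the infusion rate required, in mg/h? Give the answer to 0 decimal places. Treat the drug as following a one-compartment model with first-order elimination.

At steady state, infusion rate R₀ = Css × CL = 29.9 × 4.750 = 142.0 mg/h

142 mg/h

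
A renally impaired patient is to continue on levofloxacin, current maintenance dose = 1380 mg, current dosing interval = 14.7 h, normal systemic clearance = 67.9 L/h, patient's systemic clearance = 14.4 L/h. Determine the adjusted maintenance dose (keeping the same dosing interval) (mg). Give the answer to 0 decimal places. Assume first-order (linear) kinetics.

293 mg

To keep the same average steady-state level, dosing rate must scale with clearance.
CL ratio = 14.4 / 67.9 = 0.2121
New dose (same interval) = 1380 × 0.2121 = 292.7 mg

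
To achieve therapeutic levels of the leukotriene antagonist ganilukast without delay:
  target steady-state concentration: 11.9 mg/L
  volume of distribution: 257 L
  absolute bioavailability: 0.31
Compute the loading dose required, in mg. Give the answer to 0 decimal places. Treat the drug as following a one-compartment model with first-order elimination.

LD = Css × Vd / F = 11.9 × 257 / 0.31 = 9865 mg

9865 mg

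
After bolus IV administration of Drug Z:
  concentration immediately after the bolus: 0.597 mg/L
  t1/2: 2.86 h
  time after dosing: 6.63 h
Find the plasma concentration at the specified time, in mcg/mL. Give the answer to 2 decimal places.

0.12 mcg/mL

k = ln2 / t½ = 0.693147 / 2.86 = 0.2424 h⁻¹
C = C₀ · e^(−k·t) = 0.5970 × e^(−0.2424 × 6.63)
  = 0.5970 × 0.2005 = 0.1197 mg/L
(0.1197 mg/L = 0.1197 mcg/mL)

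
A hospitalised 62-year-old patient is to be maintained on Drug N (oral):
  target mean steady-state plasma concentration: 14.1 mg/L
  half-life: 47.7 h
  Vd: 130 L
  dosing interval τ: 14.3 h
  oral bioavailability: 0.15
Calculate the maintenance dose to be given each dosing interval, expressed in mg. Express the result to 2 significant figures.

k = ln2 / t½ = 0.693147 / 47.7 = 0.01453 h⁻¹
CL = k × Vd = 0.01453 × 130 = 1.889 L/h
At steady state, F × (Dose/τ) = Css × CL.
Dose = Css × CL × τ / F = 14.1 × 1.889 × 14.3 / 0.15 = 2539 mg

2500 mg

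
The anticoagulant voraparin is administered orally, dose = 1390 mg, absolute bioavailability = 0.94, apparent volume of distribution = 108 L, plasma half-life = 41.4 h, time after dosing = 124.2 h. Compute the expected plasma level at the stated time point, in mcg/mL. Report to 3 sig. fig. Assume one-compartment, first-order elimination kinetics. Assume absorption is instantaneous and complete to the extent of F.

Amount reaching circulation = F × Dose = 0.94 × 1390 = 1307 mg
C₀ = F·Dose / Vd = 1307 / 108 = 12.10 mg/L
k = ln2 / t½ = 0.693147 / 41.4 = 0.01674 h⁻¹
t / t½ = 124.2 / 41.4 = 3 half-lives
C = C₀ × (1/2)^3 = 12.10 × 0.1250 = 1.513 mg/L
(1.513 mg/L = 1.513 mcg/mL)

1.51 mcg/mL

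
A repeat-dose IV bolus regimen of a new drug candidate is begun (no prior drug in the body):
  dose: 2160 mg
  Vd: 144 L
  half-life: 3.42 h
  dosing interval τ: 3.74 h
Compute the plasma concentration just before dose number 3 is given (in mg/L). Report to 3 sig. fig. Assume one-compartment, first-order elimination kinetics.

10.3 mg/L

C₀ per dose = Dose / Vd = 2160 / 144 = 15.00 mg/L
k = ln2 / t½ = 0.693147 / 3.42 = 0.2027 h⁻¹
Fraction remaining after one interval: r = e^(−kτ) = e^(−0.2027 × 3.74) = 0.4686
Before dose 3, 2 doses have been given (aged 1τ, 2τ).
C_trough = C₀ × (r + r²) = 15.00 × (0.4686 + 0.2196) = 10.32 mg/L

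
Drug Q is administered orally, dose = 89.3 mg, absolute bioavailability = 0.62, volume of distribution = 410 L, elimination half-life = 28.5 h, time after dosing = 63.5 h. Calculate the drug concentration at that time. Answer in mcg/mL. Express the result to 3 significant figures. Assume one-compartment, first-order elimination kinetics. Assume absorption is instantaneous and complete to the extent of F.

0.0288 mcg/mL

Amount reaching circulation = F × Dose = 0.62 × 89.30 = 55.37 mg
C₀ = F·Dose / Vd = 55.37 / 410 = 0.1350 mg/L
k = ln2 / t½ = 0.693147 / 28.5 = 0.02432 h⁻¹
C = C₀ · e^(−k·t) = 0.1350 × e^(−0.02432 × 63.5)
  = 0.1350 × 0.2135 = 0.02882 mg/L
(0.02882 mg/L = 0.02882 mcg/mL)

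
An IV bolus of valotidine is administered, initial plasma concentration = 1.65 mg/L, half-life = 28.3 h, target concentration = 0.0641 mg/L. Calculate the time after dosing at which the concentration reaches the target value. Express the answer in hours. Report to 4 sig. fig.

k = ln2 / t½ = 0.693147 / 28.3 = 0.02449 h⁻¹
t = ln(C₀ / C) / k = ln(1.650 / 0.0641) / 0.02449
  = ln(25.74) / 0.02449 = 3.248 / 0.02449 = 132.6 h

132.6 h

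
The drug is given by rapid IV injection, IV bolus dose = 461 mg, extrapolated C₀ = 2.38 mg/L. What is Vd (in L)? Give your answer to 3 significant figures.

Vd = Dose / C₀ = 461.0 / 2.38 = 193.7 L

194 L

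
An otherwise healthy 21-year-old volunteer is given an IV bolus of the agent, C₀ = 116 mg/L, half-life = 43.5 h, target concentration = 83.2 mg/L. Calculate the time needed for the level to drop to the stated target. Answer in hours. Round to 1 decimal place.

20.9 h

k = ln2 / t½ = 0.693147 / 43.5 = 0.01593 h⁻¹
t = ln(C₀ / C) / k = ln(116.0 / 83.2) / 0.01593
  = ln(1.394) / 0.01593 = 0.3322 / 0.01593 = 20.85 h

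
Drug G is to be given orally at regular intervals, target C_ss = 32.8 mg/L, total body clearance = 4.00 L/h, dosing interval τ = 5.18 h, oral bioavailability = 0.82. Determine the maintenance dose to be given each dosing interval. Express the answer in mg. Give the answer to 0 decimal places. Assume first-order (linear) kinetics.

829 mg

At steady state, F × (Dose/τ) = Css × CL.
Dose = Css × CL × τ / F = 32.8 × 4.000 × 5.18 / 0.82 = 828.8 mg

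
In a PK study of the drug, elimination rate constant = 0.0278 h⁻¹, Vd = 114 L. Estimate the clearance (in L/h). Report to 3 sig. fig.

3.17 L/h

CL = k × Vd = 0.0278 × 114 = 3.169 L/h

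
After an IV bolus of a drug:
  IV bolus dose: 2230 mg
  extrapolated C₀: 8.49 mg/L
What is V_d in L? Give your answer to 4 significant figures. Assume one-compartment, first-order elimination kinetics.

Vd = Dose / C₀ = 2230 / 8.49 = 262.7 L

262.7 L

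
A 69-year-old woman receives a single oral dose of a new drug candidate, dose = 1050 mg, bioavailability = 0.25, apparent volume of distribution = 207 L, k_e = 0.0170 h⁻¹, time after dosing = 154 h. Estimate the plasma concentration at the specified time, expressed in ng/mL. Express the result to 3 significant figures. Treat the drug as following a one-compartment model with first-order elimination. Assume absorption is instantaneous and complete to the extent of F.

92.5 ng/mL

Amount reaching circulation = F × Dose = 0.25 × 1050 = 262.5 mg
C₀ = F·Dose / Vd = 262.5 / 207 = 1.268 mg/L
C = C₀ · e^(−k·t) = 1.268 × e^(−0.01700 × 154)
  = 1.268 × 0.07295 = 0.09250 mg/L
Convert: 0.09250 mg/L × 1000 = 92.50 ng/mL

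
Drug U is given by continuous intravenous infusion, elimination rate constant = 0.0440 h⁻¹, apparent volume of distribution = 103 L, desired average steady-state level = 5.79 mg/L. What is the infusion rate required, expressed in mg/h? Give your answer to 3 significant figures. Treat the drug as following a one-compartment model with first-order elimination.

CL = k × Vd = 0.04400 × 103 = 4.532 L/h
At steady state, infusion rate R₀ = Css × CL = 5.79 × 4.532 = 26.24 mg/h

26.2 mg/h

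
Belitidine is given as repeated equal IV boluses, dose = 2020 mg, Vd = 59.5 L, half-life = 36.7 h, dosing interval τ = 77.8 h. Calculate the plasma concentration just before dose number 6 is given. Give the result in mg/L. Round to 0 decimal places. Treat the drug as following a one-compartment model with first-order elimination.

10 mg/L

C₀ per dose = Dose / Vd = 2020 / 59.5 = 33.95 mg/L
k = ln2 / t½ = 0.693147 / 36.7 = 0.01889 h⁻¹
Fraction remaining after one interval: r = e^(−kτ) = e^(−0.01889 × 77.8) = 0.2300
Before dose 6, 5 doses have been given (aged 1τ, 2τ, 3τ, 4τ, 5τ).
C_trough = C₀ × (r + r² + … + r^5) = C₀ × r(1−r^5)/(1−r)
        = 33.95 × 0.2300 × (1 − 0.0006436) / (1 − 0.2300) = 10.13 mg/L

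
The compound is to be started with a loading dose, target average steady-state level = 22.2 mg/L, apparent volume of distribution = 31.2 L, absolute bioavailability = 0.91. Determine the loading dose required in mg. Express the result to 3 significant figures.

LD = Css × Vd / F = 22.2 × 31.2 / 0.91 = 761.1 mg

761 mg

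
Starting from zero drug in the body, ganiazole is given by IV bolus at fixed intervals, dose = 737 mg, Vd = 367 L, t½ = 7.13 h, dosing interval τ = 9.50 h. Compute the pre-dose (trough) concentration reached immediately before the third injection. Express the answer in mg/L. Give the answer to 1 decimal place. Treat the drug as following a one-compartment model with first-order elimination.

1.1 mg/L

C₀ per dose = Dose / Vd = 737 / 367 = 2.008 mg/L
k = ln2 / t½ = 0.693147 / 7.13 = 0.09722 h⁻¹
Fraction remaining after one interval: r = e^(−kτ) = e^(−0.09722 × 9.50) = 0.3971
Before dose 3, 2 doses have been given (aged 1τ, 2τ).
C_trough = C₀ × (r + r²) = 2.008 × (0.3971 + 0.1577) = 1.114 mg/L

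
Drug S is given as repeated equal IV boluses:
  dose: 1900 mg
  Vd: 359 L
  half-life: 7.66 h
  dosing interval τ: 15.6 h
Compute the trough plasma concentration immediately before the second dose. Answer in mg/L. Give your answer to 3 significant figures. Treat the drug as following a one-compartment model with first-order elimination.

C₀ per dose = Dose / Vd = 1900 / 359 = 5.292 mg/L
k = ln2 / t½ = 0.693147 / 7.66 = 0.09049 h⁻¹
Fraction remaining after one interval: r = e^(−kτ) = e^(−0.09049 × 15.6) = 0.2437
Before dose 2, 1 dose has been given (aged 1τ).
C_trough = C₀ × r = 5.292 × 0.2437 = 1.290 mg/L

1.29 mg/L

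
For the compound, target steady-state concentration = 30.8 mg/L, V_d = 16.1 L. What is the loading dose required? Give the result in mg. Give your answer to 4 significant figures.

LD = Css × Vd = 30.8 × 16.1 = 495.9 mg

495.9 mg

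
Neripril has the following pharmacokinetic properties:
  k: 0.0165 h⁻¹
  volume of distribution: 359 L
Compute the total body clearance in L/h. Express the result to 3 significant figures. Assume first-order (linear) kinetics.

5.92 L/h

CL = k × Vd = 0.0165 × 359 = 5.924 L/h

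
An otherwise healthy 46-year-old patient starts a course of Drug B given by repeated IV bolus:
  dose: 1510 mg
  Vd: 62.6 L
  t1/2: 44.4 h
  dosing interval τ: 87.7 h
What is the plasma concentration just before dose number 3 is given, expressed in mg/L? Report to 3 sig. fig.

7.70 mg/L

C₀ per dose = Dose / Vd = 1510 / 62.6 = 24.12 mg/L
k = ln2 / t½ = 0.693147 / 44.4 = 0.01561 h⁻¹
Fraction remaining after one interval: r = e^(−kτ) = e^(−0.01561 × 87.7) = 0.2544
Before dose 3, 2 doses have been given (aged 1τ, 2τ).
C_trough = C₀ × (r + r²) = 24.12 × (0.2544 + 0.06472) = 7.697 mg/L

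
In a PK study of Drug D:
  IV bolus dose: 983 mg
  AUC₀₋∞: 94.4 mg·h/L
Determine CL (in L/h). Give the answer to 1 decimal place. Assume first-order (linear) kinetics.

10.4 L/h

CL = Dose / AUC = 983 / 94.4 = 10.41 L/h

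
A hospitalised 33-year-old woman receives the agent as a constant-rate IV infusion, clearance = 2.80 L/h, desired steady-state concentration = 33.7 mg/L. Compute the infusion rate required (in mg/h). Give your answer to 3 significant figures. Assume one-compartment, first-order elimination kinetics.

At steady state, infusion rate R₀ = Css × CL = 33.7 × 2.800 = 94.36 mg/h

94.4 mg/h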